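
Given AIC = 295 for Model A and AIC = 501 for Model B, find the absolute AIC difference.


Compute |295 - 501| = 206.
Model A has the smaller AIC.

206


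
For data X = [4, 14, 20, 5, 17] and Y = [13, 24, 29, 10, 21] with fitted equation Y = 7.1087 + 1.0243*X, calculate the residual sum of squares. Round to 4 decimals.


Compute predicted values, then residuals = yi - yhat_i.
Residuals: [1.7941, 2.5511, 1.4053, -2.2302, -3.5218].
SSres = sum(residual^2) = 29.0786.

29.0786


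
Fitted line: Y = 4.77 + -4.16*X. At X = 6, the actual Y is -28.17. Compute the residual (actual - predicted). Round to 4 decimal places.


Predicted = 4.77 + -4.16 * 6 = -20.1900.
Residual = -28.17 - -20.1900 = -7.9800.

-7.9800


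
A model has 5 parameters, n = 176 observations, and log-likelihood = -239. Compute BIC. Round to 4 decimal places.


k * ln(n) = 5 * ln(176) = 5 * 5.170484 = 25.852420.
-2 * loglik = -2 * (-239) = 478.
BIC = 25.852420 + 478 = 503.852420, which rounds to 503.8524.

503.8524


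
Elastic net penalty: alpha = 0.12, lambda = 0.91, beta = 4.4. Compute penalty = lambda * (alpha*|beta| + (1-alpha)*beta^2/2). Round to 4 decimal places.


L1 component = 0.12 * |4.4| = 0.5280.
L2 component = 0.88 * 4.4^2 / 2 = 8.5184.
Penalty = 0.91 * (0.5280 + 8.5184) = 0.91 * 9.0464 = 8.2322.

8.2322


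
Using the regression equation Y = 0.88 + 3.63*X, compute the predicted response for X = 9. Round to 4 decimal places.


Predicted value:
Y = 0.88 + (3.63)(9) = 0.88 + 32.6700 = 33.5500.

33.5500


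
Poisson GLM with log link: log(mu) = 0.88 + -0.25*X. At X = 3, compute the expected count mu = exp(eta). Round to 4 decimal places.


Linear predictor: eta = 0.88 + (-0.25)(3) = 0.1300.
Expected count: mu = exp(0.1300) = 1.1388.

1.1388


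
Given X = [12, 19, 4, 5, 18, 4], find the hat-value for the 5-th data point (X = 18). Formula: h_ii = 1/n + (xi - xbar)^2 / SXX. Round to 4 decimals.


Mean of X: xbar = 10.3333.
SXX = 245.3333.
For X = 18: h = 1/6 + (18 - 10.3333)^2/245.3333 = 0.4063.

0.4063


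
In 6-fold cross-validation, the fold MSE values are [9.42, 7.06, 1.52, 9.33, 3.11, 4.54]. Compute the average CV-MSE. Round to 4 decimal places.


Total MSE across folds = 34.9800.
CV-MSE = 34.9800/6 = 5.8300.

5.8300


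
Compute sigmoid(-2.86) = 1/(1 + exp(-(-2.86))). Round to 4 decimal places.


First, exp(2.8600) = 17.4615.
Then sigma(z) = 1/(1 + 17.4615) = 0.0542.

0.0542


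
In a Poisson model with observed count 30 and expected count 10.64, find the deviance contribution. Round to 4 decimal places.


y/mu = 30/10.64 = 2.819549 (approx.), and ln(30/10.64) = 1.036577.
y * ln(y/mu) = 30 * 1.036577 = 31.097310.
y - mu = 19.36.
D = 2 * (31.097310 - 19.36) = 23.474620, which rounds to 23.4746.

23.4746


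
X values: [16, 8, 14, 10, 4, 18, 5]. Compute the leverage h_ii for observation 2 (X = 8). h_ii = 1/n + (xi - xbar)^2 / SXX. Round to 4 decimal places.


Mean of X: xbar = 10.7143.
SXX = 177.4286.
For X = 8: h = 1/7 + (8 - 10.7143)^2/177.4286 = 0.1844.

0.1844


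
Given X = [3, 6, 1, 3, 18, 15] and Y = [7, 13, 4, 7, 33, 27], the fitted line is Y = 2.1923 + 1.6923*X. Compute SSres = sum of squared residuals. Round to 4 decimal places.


Compute predicted values, then residuals = yi - yhat_i.
Residuals: [-0.2692, 0.6539, 0.1154, -0.2692, 0.3463, -0.5768].
SSres = sum(residual^2) = 1.0385.

1.0385


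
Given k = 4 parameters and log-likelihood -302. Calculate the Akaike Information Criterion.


Compute:
2k = 2*4 = 8.
-2*loglik = -2*(-302) = 604.
AIC = 8 + 604 = 612.

612


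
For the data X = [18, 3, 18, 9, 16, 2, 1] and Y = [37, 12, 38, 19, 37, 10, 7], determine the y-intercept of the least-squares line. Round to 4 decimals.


First find the slope: b1 = 1.8019.
Means: xbar = 9.5714, ybar = 22.8571.
b0 = ybar - b1 * xbar = 22.8571 - 1.8019 * 9.5714 = 5.6102.

5.6102


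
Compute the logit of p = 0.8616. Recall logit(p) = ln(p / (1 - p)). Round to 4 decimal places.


The odds are p/(1-p) = 0.8616 / 0.1384 = 6.2254.
logit(p) = ln(6.2254) = 1.8286.

1.8286


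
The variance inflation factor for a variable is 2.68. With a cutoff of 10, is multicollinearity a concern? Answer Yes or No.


The threshold is 10.
VIF = 2.68 is < 10.
Multicollinearity indication: No.

No


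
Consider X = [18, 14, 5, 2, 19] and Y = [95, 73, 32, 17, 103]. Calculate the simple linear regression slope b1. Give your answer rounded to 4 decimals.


The sample means are xbar = 11.6000 and ybar = 64.0000.
Compute S_xx = 237.2000 and S_xy = 1171.0000.
Slope b1 = S_xy / S_xx = 1171.0000 / 237.2000 = 4.9368.

4.9368


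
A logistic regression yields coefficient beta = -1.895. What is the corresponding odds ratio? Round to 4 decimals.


The odds ratio is computed as:
OR = e^(-1.895) = 0.1503.

0.1503


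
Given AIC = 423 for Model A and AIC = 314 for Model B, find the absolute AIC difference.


Compute |423 - 314| = 109.
Model B has the smaller AIC.

109


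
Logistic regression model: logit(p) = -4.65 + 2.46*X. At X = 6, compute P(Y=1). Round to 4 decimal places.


Compute z = -4.65 + (2.46)(6) = 10.1100.
exp(-z) = 0.0000.
P = 1/(1 + 0.0000) = 1.0000.

1.0000


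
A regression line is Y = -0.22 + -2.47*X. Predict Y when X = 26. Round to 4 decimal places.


Substitute X = 26 into the equation:
Y = -0.22 + -2.47 * 26 = -0.22 + -64.2200 = -64.4400.

-64.4400


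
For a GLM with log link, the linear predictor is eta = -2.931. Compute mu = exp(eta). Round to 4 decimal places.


The inverse log link gives:
mu = exp(-2.931) = 0.0533.

0.0533


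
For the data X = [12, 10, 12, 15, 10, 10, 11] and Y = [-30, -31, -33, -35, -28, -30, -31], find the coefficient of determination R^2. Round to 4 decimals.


Fit the OLS line: b0 = -19.2174, b1 = -1.0435.
SSres = 9.3913.
SStot = 30.8571.
R^2 = 1 - 9.3913/30.8571 = 0.6957.

0.6957


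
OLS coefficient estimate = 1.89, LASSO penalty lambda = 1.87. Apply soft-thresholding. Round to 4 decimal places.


|beta_OLS| = 1.89.
lambda = 1.87.
Since |beta| > lambda, coefficient = sign(beta)*(|beta| - lambda) = 0.0200.
Result = 0.0200.

0.0200


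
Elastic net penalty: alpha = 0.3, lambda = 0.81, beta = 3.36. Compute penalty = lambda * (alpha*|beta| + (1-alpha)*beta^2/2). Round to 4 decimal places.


Compute:
L1 = 0.3 * 3.36 = 1.0080.
L2 = 0.7 * 3.36^2 / 2 = 3.9514.
Penalty = 0.81 * (1.0080 + 3.9514) = 4.0171.

4.0171


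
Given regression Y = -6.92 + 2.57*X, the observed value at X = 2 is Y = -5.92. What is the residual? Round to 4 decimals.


Fitted value at X = 2 is yhat = -6.92 + 2.57*2 = -1.7800.
Residual = -5.92 - -1.7800 = -4.1400.

-4.1400


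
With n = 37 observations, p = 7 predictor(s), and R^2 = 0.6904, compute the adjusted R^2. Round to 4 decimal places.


Adjusted R^2 = 1 - (1 - R^2) * (n-1)/(n-p-1).
(1 - R^2) = 0.3096.
(n-1)/(n-p-1) = 36/29.
(1 - R^2) * (n-1) = 0.3096 * 36 = 11.1456.
Divide by (n-p-1): 11.1456 / 29 = 0.3843.
Adj R^2 = 1 - 0.3843 = 0.6157.

0.6157


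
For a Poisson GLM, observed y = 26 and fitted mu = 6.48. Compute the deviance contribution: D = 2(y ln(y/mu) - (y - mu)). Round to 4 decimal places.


Compute y*ln(y/mu) = 26*ln(26/6.48) = 26*1.389376 = 36.123776.
y - mu = 19.52.
D = 2*(36.123776 - (19.52)) = 33.207552, which rounds to 33.2076.

33.2076


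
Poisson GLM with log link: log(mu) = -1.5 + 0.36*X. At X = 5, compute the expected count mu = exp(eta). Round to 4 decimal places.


eta = -1.5 + 0.36 * 5 = 0.3000.
mu = exp(0.3000) = 1.3499.

1.3499


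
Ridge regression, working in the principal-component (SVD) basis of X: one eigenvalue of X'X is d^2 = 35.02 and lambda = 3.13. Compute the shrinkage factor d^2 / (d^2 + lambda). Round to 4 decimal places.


Denominator = d^2 + lambda = 35.02 + 3.13 = 38.1500.
Shrinkage = 35.02 / 38.1500 = 0.9180.

0.9180


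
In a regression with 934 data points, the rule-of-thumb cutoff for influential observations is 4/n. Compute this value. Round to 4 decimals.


Using the rule of thumb:
Threshold = 4 / 934 = 0.0043.

0.0043


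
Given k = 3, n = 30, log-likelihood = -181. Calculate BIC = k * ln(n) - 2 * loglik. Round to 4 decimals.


Compute k*ln(n) = 3*ln(30) = 3*3.401197 = 10.203591.
Then -2*loglik = 362.
BIC = 10.203591 + 362 = 372.203591, which rounds to 372.2036.

372.2036


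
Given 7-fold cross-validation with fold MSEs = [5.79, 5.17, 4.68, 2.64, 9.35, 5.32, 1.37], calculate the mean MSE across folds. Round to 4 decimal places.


Add all fold MSEs: 34.3200.
Divide by k = 7: 34.3200/7 = 4.9029.

4.9029


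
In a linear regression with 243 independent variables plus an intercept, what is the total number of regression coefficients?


Each predictor gets one coefficient, plus one intercept.
Total parameters = 243 + 1 = 244.

244


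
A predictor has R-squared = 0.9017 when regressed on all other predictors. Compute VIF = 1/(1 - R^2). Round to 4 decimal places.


VIF = 1 / (1 - 0.9017).
= 1 / 0.0983 = 10.1729.

10.1729


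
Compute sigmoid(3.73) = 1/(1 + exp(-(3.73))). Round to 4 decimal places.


exp(-3.7300) = 0.0240.
1 + exp(-z) = 1.0240.
sigmoid = 1/1.0240 = 0.9766.

0.9766


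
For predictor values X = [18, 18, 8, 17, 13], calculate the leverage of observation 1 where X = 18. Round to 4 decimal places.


n = 5, xbar = 14.8000.
SXX = sum((xi - xbar)^2) = 74.8000.
h = 1/5 + (18 - 14.8000)^2 / 74.8000 = 0.3369.

0.3369


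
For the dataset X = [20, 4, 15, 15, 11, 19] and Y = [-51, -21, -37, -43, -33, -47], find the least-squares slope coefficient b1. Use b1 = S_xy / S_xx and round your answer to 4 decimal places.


The sample means are xbar = 14.0000 and ybar = -38.6667.
Compute S_xx = 172.0000 and S_xy = -312.0000.
Slope b1 = S_xy / S_xx = -312.0000 / 172.0000 = -1.8140.

-1.8140


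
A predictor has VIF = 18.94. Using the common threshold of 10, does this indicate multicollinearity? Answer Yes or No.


The threshold is 10.
VIF = 18.94 is >= 10.
Multicollinearity indication: Yes.

Yes


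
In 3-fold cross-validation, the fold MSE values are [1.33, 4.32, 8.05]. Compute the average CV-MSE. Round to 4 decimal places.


Total MSE across folds = 13.7000.
CV-MSE = 13.7000/3 = 4.5667.

4.5667


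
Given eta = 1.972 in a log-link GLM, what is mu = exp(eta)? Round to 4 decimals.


mu = exp(eta) = exp(1.972).
= 7.1850.

7.1850


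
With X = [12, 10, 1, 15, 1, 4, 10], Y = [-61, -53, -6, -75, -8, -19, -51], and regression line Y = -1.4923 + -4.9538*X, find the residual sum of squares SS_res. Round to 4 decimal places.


Predicted values from Y = -1.4923 + -4.9538*X.
Residuals: [-0.0621, -1.9697, 0.4461, 0.7993, -1.5539, 2.3075, 0.0303].
SSres = 12.4615.

12.4615


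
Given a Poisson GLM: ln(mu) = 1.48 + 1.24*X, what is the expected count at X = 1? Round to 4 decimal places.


eta = 1.48 + 1.24 * 1 = 2.7200.
mu = exp(2.7200) = 15.1803.

15.1803


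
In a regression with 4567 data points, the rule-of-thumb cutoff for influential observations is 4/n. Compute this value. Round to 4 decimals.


Using the rule of thumb:
Threshold = 4 / 4567 = 0.0009.

0.0009


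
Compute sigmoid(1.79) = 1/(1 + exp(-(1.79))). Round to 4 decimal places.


exp(-1.7900) = 0.1670.
1 + exp(-z) = 1.1670.
sigmoid = 1/1.1670 = 0.8569.

0.8569


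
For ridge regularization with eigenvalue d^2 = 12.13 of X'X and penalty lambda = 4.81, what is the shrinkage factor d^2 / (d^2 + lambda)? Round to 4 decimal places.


Compute the denominator: 12.13 + 4.81 = 16.9400.
Shrinkage factor = 12.13 / 16.9400 = 0.7161.

0.7161


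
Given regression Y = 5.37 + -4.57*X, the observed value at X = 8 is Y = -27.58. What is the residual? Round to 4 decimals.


Compute yhat = 5.37 + (-4.57)(8) = -31.1900.
Residual = actual - predicted = -27.58 - -31.1900 = 3.6100.

3.6100


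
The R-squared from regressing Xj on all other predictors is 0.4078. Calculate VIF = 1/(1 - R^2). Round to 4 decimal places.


VIF = 1 / (1 - 0.4078).
= 1 / 0.5922 = 1.6886.

1.6886


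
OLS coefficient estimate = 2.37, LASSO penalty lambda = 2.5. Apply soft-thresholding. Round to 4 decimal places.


Absolute value: |2.37| = 2.37.
Compare to lambda = 2.5.
Since |beta| <= lambda, the coefficient is set to 0.

0.0000


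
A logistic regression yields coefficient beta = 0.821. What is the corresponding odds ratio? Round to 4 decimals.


The odds ratio is computed as:
OR = e^(0.821) = 2.2728.

2.2728


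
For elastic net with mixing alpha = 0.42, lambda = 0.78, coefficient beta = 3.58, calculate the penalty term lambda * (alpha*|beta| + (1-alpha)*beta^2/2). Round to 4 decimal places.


alpha * |beta| = 0.42 * 3.58 = 1.5036.
(1-alpha) * beta^2/2 = 0.58 * 12.8164/2 = 3.7168.
Total = 0.78 * (1.5036 + 3.7168) = 4.0719.

4.0719


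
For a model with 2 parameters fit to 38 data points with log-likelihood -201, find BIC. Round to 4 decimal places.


Compute k*ln(n) = 2*ln(38) = 2*3.637586 = 7.275172.
Then -2*loglik = 402.
BIC = 7.275172 + 402 = 409.275172, which rounds to 409.2752.

409.2752


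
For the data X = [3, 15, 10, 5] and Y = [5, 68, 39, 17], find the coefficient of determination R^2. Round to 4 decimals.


The fitted line is Y = -10.1412 + 5.1383*X.
SSres = 8.3401, SStot = 2298.7500.
R^2 = 1 - SSres/SStot = 0.9964.

0.9964


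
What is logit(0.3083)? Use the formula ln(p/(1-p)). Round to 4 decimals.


1 - p = 0.6917.
p/(1-p) = 0.4457.
logit = ln(0.4457) = -0.8081.

-0.8081


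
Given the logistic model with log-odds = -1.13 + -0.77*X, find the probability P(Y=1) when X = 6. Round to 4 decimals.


Linear predictor: z = -1.13 + -0.77 * 6 = -5.7500.
P = 1/(1 + exp(5.7500)) = 1/(1 + 314.1907) = 0.0032.

0.0032


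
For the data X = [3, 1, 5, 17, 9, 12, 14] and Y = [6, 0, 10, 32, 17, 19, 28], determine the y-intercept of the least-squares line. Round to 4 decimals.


Compute b1 = 1.9163 from the OLS formula.
With xbar = 8.7143 and ybar = 16.0000, the intercept is:
b0 = 16.0000 - 1.9163 * 8.7143 = -0.6995.

-0.6995


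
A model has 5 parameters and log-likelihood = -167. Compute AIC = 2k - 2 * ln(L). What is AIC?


Compute:
2k = 2*5 = 10.
-2*loglik = -2*(-167) = 334.
AIC = 10 + 334 = 344.

344


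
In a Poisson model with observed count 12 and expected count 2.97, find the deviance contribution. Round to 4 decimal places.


Compute y*ln(y/mu) = 12*ln(12/2.97) = 12*1.396345 = 16.756140.
y - mu = 9.03.
D = 2*(16.756140 - (9.03)) = 15.452280, which rounds to 15.4523.

15.4523


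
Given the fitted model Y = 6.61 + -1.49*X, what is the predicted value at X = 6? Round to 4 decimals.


Substitute X = 6 into the equation:
Y = 6.61 + -1.49 * 6 = 6.61 + -8.9400 = -2.3300.

-2.3300


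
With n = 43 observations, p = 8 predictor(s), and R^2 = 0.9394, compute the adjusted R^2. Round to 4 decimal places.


Adjusted R^2 = 1 - (1 - R^2) * (n-1)/(n-p-1).
(1 - R^2) = 0.0606.
(n-1)/(n-p-1) = 42/34.
(1 - R^2) * (n-1) = 0.0606 * 42 = 2.5452.
Divide by (n-p-1): 2.5452 / 34 = 0.0749.
Adj R^2 = 1 - 0.0749 = 0.9251.

0.9251


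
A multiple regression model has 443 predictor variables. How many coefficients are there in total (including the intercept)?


Including the intercept, the model has 443 predictor coefficients + 1 intercept.
Total = 444.

444


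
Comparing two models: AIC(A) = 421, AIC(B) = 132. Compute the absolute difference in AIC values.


Absolute difference = |421 - 132| = 289.
The model with lower AIC (B) is preferred.

289


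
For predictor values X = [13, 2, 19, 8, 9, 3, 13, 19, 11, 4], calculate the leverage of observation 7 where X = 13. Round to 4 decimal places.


Mean of X: xbar = 10.1000.
SXX = 334.9000.
For X = 13: h = 1/10 + (13 - 10.1000)^2/334.9000 = 0.1251.

0.1251


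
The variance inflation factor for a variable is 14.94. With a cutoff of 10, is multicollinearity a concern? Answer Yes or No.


The threshold is 10.
VIF = 14.94 is >= 10.
Multicollinearity indication: Yes.

Yes


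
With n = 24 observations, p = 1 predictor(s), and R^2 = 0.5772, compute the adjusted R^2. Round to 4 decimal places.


Plug in: Adj R^2 = 1 - (1 - 0.5772) * 23/22.
= 1 - 0.4228 * 23/22
= 1 - 9.7244 / 22
= 1 - 0.4420 = 0.5580.

0.5580


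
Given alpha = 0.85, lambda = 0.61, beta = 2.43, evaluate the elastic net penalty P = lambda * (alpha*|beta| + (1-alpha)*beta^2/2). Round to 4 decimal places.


L1 component = 0.85 * |2.43| = 2.0655.
L2 component = 0.15 * 2.43^2 / 2 = 0.4429.
Penalty = 0.61 * (2.0655 + 0.4429) = 0.61 * 2.5084 = 1.5301.

1.5301


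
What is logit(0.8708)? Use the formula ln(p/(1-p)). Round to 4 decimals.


1 - p = 0.1292.
p/(1-p) = 6.7399.
logit = ln(6.7399) = 1.9081.

1.9081


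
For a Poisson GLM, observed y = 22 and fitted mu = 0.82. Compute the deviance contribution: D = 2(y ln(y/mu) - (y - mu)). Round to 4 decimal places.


Compute y*ln(y/mu) = 22*ln(22/0.82) = 22*3.289493 = 72.368846.
y - mu = 21.18.
D = 2*(72.368846 - (21.18)) = 102.377692, which rounds to 102.3777.

102.3777


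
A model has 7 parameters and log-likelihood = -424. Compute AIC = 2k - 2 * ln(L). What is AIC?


AIC = 2*7 - 2*(-424).
= 14 + 848 = 862.

862


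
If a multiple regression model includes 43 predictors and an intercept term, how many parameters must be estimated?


Including the intercept, the model has 43 predictor coefficients + 1 intercept.
Total = 44.

44


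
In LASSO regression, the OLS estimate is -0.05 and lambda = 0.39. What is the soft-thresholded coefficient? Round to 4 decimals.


|beta_OLS| = 0.05.
lambda = 0.39.
Since |beta| <= lambda, the coefficient is set to 0.
Result = 0.0000.

0.0000


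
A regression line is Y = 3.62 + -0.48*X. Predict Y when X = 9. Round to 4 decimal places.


Predicted value:
Y = 3.62 + (-0.48)(9) = 3.62 + -4.3200 = -0.7000.

-0.7000


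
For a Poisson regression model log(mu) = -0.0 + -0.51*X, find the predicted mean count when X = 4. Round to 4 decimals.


eta = -0.0 + -0.51 * 4 = -2.0400.
mu = exp(-2.0400) = 0.1300.

0.1300


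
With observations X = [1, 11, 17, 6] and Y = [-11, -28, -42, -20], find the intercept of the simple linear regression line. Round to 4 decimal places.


Compute b1 = -1.9130 from the OLS formula.
With xbar = 8.7500 and ybar = -25.2500, the intercept is:
b0 = -25.2500 - -1.9130 * 8.7500 = -8.5115.

-8.5115


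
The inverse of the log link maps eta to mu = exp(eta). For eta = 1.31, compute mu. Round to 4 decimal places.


The inverse log link gives:
mu = exp(1.31) = 3.7062.

3.7062


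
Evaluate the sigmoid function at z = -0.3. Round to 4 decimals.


exp(0.3000) = 1.3499.
1 + exp(-z) = 2.3499.
sigmoid = 1/2.3499 = 0.4256.

0.4256


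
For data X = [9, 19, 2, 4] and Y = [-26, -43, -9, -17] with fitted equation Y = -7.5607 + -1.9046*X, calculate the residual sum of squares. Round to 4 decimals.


Predicted values from Y = -7.5607 + -1.9046*X.
Residuals: [-1.2979, 0.7481, 2.3699, -1.8209].
SSres = 11.1763.

11.1763


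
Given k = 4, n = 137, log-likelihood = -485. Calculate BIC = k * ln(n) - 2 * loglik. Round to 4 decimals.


ln(137) = 4.919981.
k * ln(n) = 4 * 4.919981 = 19.679924.
-2L = 970.
BIC = 19.679924 + 970 = 989.679924, which rounds to 989.6799.

989.6799


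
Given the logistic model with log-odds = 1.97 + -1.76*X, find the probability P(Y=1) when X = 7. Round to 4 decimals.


Linear predictor: z = 1.97 + -1.76 * 7 = -10.3500.
P = 1/(1 + exp(10.3500)) = 1/(1 + 31257.0428) = 0.0000.

0.0000


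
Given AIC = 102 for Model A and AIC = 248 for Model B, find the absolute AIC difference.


Absolute difference = |102 - 248| = 146.
The model with lower AIC (A) is preferred.

146


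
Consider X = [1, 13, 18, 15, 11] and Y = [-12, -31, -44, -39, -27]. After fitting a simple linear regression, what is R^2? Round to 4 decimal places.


After computing the OLS fit (b0=-8.8014, b1=-1.8792):
SSres = 18.7596, SStot = 609.2000.
R^2 = 1 - 18.7596/609.2000 = 0.9692.

0.9692


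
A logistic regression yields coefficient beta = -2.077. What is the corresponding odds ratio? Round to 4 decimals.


The odds ratio is computed as:
OR = e^(-2.077) = 0.1253.

0.1253


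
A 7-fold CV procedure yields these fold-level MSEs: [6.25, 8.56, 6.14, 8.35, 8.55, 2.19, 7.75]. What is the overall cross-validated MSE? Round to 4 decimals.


Sum of fold MSEs = 47.7900.
Average = 47.7900 / 7 = 6.8271.

6.8271


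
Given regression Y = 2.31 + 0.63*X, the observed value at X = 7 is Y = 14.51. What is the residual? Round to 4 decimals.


Predicted = 2.31 + 0.63 * 7 = 6.7200.
Residual = 14.51 - 6.7200 = 7.7900.

7.7900


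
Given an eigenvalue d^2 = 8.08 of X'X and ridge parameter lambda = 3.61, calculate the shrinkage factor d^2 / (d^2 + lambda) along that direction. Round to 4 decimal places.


d^2 + lambda = 8.08 + 3.61 = 11.6900.
Shrinkage factor = 8.08/11.6900 = 0.6912.

0.6912


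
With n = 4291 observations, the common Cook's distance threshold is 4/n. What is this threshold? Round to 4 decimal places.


Using the rule of thumb:
Threshold = 4 / 4291 = 0.0009.

0.0009


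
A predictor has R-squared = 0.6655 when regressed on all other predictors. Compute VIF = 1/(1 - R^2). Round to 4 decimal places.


Denominator: 1 - 0.6655 = 0.3345.
VIF = 1 / 0.3345 = 2.9895.

2.9895


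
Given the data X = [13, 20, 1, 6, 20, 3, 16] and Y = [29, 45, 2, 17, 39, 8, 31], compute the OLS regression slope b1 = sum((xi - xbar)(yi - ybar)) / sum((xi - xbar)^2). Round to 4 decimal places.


The sample means are xbar = 11.2857 and ybar = 24.4286.
Compute S_xx = 379.4286 and S_xy = 751.1429.
Slope b1 = S_xy / S_xx = 751.1429 / 379.4286 = 1.9797.

1.9797


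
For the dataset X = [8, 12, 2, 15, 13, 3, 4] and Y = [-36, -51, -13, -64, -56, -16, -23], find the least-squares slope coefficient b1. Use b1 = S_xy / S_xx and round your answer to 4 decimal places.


The sample means are xbar = 8.1429 and ybar = -37.0000.
Compute S_xx = 166.8571 and S_xy = -645.0000.
Slope b1 = S_xy / S_xx = -645.0000 / 166.8571 = -3.8656.

-3.8656


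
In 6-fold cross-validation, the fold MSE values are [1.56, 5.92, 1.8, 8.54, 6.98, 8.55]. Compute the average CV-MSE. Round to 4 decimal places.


Sum of fold MSEs = 33.3500.
Average = 33.3500 / 6 = 5.5583.

5.5583


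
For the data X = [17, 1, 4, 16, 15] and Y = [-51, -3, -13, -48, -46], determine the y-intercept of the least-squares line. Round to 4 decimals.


Compute b1 = -2.9902 from the OLS formula.
With xbar = 10.6000 and ybar = -32.2000, the intercept is:
b0 = -32.2000 - -2.9902 * 10.6000 = -0.5036.

-0.5036


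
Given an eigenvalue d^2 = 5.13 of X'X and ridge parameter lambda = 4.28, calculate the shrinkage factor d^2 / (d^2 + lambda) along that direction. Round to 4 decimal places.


Denominator = d^2 + lambda = 5.13 + 4.28 = 9.4100.
Shrinkage = 5.13 / 9.4100 = 0.5452.

0.5452


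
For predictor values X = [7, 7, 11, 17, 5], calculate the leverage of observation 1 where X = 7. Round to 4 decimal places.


Mean of X: xbar = 9.4000.
SXX = 91.2000.
For X = 7: h = 1/5 + (7 - 9.4000)^2/91.2000 = 0.2632.

0.2632


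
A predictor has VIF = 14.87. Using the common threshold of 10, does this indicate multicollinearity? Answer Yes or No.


Check: VIF = 14.87 vs threshold = 10.
Since 14.87 >= 10, the answer is Yes.

Yes


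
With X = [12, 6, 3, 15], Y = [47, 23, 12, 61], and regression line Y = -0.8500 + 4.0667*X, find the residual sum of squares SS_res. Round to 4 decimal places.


Compute predicted values, then residuals = yi - yhat_i.
Residuals: [-0.9504, -0.5502, 0.6499, 0.8495].
SSres = sum(residual^2) = 2.3500.

2.3500


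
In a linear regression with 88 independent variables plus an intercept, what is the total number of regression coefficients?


Each predictor gets one coefficient, plus one intercept.
Total parameters = 88 + 1 = 89.

89


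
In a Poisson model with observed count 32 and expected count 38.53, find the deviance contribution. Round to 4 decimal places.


First: ln(32/38.53) = -0.185701.
Then: 32 * -0.185701 = -5.942432.
y - mu = 32 - 38.53 = -6.53.
D = 2(-5.942432 - -6.53) = 1.175136, which rounds to 1.1751.

1.1751


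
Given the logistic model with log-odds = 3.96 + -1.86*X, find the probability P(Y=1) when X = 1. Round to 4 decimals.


Compute z = 3.96 + (-1.86)(1) = 2.1000.
exp(-z) = 0.1225.
P = 1/(1 + 0.1225) = 0.8909.

0.8909


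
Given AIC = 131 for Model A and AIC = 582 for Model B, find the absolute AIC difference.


Compute |131 - 582| = 451.
Model A has the smaller AIC.

451


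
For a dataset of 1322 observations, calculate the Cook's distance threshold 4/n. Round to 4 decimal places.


The threshold is 4/n.
4/1322 = 0.0030.

0.0030


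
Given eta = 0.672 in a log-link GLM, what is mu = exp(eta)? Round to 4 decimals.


Apply the inverse link:
mu = e^0.672 = 1.9581.

1.9581


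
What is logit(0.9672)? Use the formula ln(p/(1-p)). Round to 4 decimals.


Compute the odds: 0.9672/0.0328 = 29.4878.
Take the natural log: ln(29.4878) = 3.3840.

3.3840


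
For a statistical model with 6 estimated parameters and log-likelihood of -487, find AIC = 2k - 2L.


Compute:
2k = 2*6 = 12.
-2*loglik = -2*(-487) = 974.
AIC = 12 + 974 = 986.

986


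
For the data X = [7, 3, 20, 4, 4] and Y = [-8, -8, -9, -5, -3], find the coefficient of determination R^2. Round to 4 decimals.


After computing the OLS fit (b0=-5.0437, b1=-0.2048):
SSres = 16.7634, SStot = 25.2000.
R^2 = 1 - 16.7634/25.2000 = 0.3348.

0.3348


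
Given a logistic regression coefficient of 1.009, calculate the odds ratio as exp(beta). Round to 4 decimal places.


The odds ratio is computed as:
OR = e^(1.009) = 2.7429.

2.7429


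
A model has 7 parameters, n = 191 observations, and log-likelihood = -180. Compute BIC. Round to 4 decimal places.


ln(191) = 5.252273.
k * ln(n) = 7 * 5.252273 = 36.765911.
-2L = 360.
BIC = 36.765911 + 360 = 396.765911, which rounds to 396.7659.

396.7659


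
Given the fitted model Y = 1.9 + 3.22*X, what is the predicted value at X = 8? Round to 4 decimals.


Plug X = 8 into Y = 1.9 + 3.22*X:
Y = 1.9 + 25.7600 = 27.6600.

27.6600


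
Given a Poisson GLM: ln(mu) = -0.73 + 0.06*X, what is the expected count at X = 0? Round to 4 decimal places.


Compute eta = -0.73 + 0.06 * 0 = -0.7300.
Apply inverse link: mu = e^-0.7300 = 0.4819.

0.4819


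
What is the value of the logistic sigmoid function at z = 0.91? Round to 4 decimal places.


First, exp(-0.9100) = 0.4025.
Then sigma(z) = 1/(1 + 0.4025) = 0.7130.

0.7130


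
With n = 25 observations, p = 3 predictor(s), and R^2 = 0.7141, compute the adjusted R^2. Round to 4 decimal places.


Using the formula:
(1 - 0.7141) = 0.2859.
Multiply by 24/21: 0.2859 * 24 = 6.8616, then 6.8616 / 21 = 0.3267.
Adj R^2 = 1 - 0.3267 = 0.6733.

0.6733


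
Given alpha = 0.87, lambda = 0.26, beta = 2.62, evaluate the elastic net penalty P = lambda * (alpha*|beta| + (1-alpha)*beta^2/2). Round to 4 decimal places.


Compute:
L1 = 0.87 * 2.62 = 2.2794.
L2 = 0.13 * 2.62^2 / 2 = 0.4462.
Penalty = 0.26 * (2.2794 + 0.4462) = 0.7087.

0.7087


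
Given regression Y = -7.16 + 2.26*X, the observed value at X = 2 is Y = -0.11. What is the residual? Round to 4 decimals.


Compute yhat = -7.16 + (2.26)(2) = -2.6400.
Residual = actual - predicted = -0.11 - -2.6400 = 2.5300.

2.5300


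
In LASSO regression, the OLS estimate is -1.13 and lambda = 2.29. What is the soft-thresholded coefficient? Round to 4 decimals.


|beta_OLS| = 1.13.
lambda = 2.29.
Since |beta| <= lambda, the coefficient is set to 0.
Result = 0.0000.

0.0000


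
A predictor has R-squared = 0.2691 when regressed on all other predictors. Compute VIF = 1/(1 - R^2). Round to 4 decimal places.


Denominator: 1 - 0.2691 = 0.7309.
VIF = 1 / 0.7309 = 1.3682.

1.3682


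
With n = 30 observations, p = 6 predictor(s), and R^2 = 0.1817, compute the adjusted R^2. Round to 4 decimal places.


Adjusted R^2 = 1 - (1 - R^2) * (n-1)/(n-p-1).
(1 - R^2) = 0.8183.
(n-1)/(n-p-1) = 29/23.
(1 - R^2) * (n-1) = 0.8183 * 29 = 23.7307.
Divide by (n-p-1): 23.7307 / 23 = 1.0318.
Adj R^2 = 1 - 1.0318 = -0.0318.

-0.0318


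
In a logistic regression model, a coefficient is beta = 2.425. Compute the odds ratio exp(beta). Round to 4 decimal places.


exp(2.425) = 11.3022.
So the odds ratio is 11.3022.

11.3022


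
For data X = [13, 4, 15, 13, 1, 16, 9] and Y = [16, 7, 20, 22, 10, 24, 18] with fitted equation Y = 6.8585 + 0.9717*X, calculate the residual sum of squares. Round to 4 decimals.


Predicted values from Y = 6.8585 + 0.9717*X.
Residuals: [-3.4906, -3.7453, -1.4340, 2.5094, 2.1698, 1.5943, 2.3962].
SSres = 47.5566.

47.5566


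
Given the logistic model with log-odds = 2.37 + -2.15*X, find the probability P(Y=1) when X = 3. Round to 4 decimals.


z = 2.37 + -2.15 * 3 = -4.0800.
Sigmoid: P = 1 / (1 + exp(4.0800)) = 0.0166.

0.0166


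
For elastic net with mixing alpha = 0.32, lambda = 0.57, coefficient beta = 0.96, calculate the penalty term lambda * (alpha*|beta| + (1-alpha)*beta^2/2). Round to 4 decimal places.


L1 component = 0.32 * |0.96| = 0.3072.
L2 component = 0.68 * 0.96^2 / 2 = 0.3133.
Penalty = 0.57 * (0.3072 + 0.3133) = 0.57 * 0.6205 = 0.3537.

0.3537


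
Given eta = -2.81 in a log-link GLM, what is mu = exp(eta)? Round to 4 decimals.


mu = exp(eta) = exp(-2.81).
= 0.0602.

0.0602


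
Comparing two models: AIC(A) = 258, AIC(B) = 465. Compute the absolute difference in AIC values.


|AIC_A - AIC_B| = |258 - 465| = 207.
Model A is preferred (lower AIC).

207


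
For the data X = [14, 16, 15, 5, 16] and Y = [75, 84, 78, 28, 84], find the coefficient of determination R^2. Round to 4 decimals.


The fitted line is Y = 2.7051 + 5.0829*X.
SSres = 2.2028, SStot = 2244.8000.
R^2 = 1 - SSres/SStot = 0.9990.

0.9990


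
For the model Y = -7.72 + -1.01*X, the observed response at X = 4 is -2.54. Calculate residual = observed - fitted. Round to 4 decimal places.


Predicted = -7.72 + -1.01 * 4 = -11.7600.
Residual = -2.54 - -11.7600 = 9.2200.

9.2200


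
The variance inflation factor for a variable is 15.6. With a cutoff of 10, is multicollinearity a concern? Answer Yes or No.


The threshold is 10.
VIF = 15.6 is >= 10.
Multicollinearity indication: Yes.

Yes


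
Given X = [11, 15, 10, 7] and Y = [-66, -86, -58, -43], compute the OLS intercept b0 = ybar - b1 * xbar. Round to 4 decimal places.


First find the slope: b1 = -5.4122.
Means: xbar = 10.7500, ybar = -63.2500.
b0 = ybar - b1 * xbar = -63.2500 - -5.4122 * 10.7500 = -5.0687.

-5.0687


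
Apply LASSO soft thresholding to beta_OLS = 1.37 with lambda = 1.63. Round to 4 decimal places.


Absolute value: |1.37| = 1.37.
Compare to lambda = 1.63.
Since |beta| <= lambda, the coefficient is set to 0.

0.0000


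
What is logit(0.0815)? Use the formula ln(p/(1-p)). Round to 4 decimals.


Compute the odds: 0.0815/0.9185 = 0.0887.
Take the natural log: ln(0.0887) = -2.4221.

-2.4221


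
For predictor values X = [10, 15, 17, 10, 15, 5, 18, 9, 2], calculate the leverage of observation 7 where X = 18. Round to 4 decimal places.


Mean of X: xbar = 11.2222.
SXX = 239.5556.
For X = 18: h = 1/9 + (18 - 11.2222)^2/239.5556 = 0.3029.

0.3029


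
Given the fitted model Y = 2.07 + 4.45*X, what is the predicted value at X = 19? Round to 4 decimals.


Predicted value:
Y = 2.07 + (4.45)(19) = 2.07 + 84.5500 = 86.6200.

86.6200


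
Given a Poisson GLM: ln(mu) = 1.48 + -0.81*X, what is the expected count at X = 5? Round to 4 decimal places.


eta = 1.48 + -0.81 * 5 = -2.5700.
mu = exp(-2.5700) = 0.0765.

0.0765


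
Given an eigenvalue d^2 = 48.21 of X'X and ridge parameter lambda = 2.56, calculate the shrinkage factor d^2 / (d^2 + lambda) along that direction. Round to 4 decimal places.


Denominator = d^2 + lambda = 48.21 + 2.56 = 50.7700.
Shrinkage = 48.21 / 50.7700 = 0.9496.

0.9496


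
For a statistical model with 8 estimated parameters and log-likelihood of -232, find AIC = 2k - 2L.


AIC = 2*8 - 2*(-232).
= 16 + 464 = 480.

480


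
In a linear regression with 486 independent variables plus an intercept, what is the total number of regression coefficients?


Each predictor gets one coefficient, plus one intercept.
Total parameters = 486 + 1 = 487.

487


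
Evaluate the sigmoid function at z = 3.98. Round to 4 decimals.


First, exp(-3.9800) = 0.0187.
Then sigma(z) = 1/(1 + 0.0187) = 0.9817.

0.9817


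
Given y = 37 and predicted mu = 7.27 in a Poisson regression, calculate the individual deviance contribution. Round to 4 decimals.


First: ln(37/7.27) = 1.627162.
Then: 37 * 1.627162 = 60.204994.
y - mu = 37 - 7.27 = 29.73.
D = 2(60.204994 - 29.73) = 60.949988, which rounds to 60.9500.

60.9500


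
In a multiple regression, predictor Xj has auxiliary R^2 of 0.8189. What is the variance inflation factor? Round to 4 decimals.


Using VIF = 1/(1 - R^2_j):
1 - 0.8189 = 0.1811.
VIF = 5.5218.

5.5218


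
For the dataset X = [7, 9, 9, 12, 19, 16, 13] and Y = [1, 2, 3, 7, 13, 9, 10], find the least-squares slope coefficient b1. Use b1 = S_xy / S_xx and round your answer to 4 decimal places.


The sample means are xbar = 12.1429 and ybar = 6.4286.
Compute S_xx = 108.8571 and S_xy = 110.5714.
Slope b1 = S_xy / S_xx = 110.5714 / 108.8571 = 1.0157.

1.0157


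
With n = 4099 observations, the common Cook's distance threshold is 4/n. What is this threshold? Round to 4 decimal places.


The threshold is 4/n.
4/4099 = 0.0010.

0.0010


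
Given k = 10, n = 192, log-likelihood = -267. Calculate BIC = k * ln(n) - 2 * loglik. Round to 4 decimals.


Compute k*ln(n) = 10*ln(192) = 10*5.257495 = 52.574950.
Then -2*loglik = 534.
BIC = 52.574950 + 534 = 586.574950, which rounds to 586.5750.

586.5750


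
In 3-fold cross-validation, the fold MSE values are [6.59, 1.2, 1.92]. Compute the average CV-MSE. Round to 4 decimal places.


Add all fold MSEs: 9.7100.
Divide by k = 3: 9.7100/3 = 3.2367.

3.2367


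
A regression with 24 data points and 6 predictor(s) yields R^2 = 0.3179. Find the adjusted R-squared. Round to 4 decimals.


Using the formula:
(1 - 0.3179) = 0.6821.
Multiply by 23/17: 0.6821 * 23 = 15.6883, then 15.6883 / 17 = 0.9228.
Adj R^2 = 1 - 0.9228 = 0.0772.

0.0772


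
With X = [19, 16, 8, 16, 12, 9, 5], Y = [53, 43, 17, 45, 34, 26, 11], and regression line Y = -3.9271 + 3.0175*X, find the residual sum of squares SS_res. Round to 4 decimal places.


Compute predicted values, then residuals = yi - yhat_i.
Residuals: [-0.4054, -1.3529, -3.2129, 0.6471, 1.7171, 2.7696, -0.1604].
SSres = sum(residual^2) = 23.3810.

23.3810


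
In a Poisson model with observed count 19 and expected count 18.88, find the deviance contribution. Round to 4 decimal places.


First: ln(19/18.88) = 0.006336.
Then: 19 * 0.006336 = 0.120384.
y - mu = 19 - 18.88 = 0.12.
D = 2(0.120384 - 0.12) = 0.000768, which rounds to 0.0008.

0.0008


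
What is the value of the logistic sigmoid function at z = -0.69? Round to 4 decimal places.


exp(0.6900) = 1.9937.
1 + exp(-z) = 2.9937.
sigmoid = 1/2.9937 = 0.3340.

0.3340


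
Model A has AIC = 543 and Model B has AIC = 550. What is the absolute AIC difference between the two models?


|AIC_A - AIC_B| = |543 - 550| = 7.
Model A is preferred (lower AIC).

7


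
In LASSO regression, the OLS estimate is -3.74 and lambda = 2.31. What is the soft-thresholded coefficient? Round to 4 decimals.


Absolute value: |-3.74| = 3.74.
Compare to lambda = 2.31.
Since |beta| > lambda, coefficient = sign(beta)*(|beta| - lambda) = -1.4300.

-1.4300


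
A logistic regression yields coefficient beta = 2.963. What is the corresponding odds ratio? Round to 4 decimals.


exp(2.963) = 19.3560.
So the odds ratio is 19.3560.

19.3560


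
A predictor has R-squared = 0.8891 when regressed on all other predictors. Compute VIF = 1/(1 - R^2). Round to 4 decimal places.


VIF = 1 / (1 - 0.8891).
= 1 / 0.1109 = 9.0171.

9.0171


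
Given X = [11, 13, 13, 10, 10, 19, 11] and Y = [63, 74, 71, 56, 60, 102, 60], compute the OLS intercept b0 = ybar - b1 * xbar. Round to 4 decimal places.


First find the slope: b1 = 4.9522.
Means: xbar = 12.4286, ybar = 69.4286.
b0 = ybar - b1 * xbar = 69.4286 - 4.9522 * 12.4286 = 7.8804.

7.8804


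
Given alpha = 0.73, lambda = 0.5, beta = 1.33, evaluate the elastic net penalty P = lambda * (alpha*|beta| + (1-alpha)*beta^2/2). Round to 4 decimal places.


L1 component = 0.73 * |1.33| = 0.9709.
L2 component = 0.27 * 1.33^2 / 2 = 0.2388.
Penalty = 0.5 * (0.9709 + 0.2388) = 0.5 * 1.2097 = 0.6049.

0.6049


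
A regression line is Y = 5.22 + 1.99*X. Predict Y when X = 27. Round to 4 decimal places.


Substitute X = 27 into the equation:
Y = 5.22 + 1.99 * 27 = 5.22 + 53.7300 = 58.9500.

58.9500


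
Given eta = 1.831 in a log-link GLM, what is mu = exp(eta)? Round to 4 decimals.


Apply the inverse link:
mu = e^1.831 = 6.2401.

6.2401


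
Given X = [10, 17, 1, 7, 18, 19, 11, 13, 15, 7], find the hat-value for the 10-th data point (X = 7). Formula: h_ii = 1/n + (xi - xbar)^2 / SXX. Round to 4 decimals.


Compute xbar = 11.8000 with n = 10 observations.
SXX = 295.6000.
Leverage = 1/10 + (7 - 11.8000)^2/295.6000 = 0.1779.

0.1779


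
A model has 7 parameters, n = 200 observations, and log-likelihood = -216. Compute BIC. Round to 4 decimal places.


Compute k*ln(n) = 7*ln(200) = 7*5.298317 = 37.088219.
Then -2*loglik = 432.
BIC = 37.088219 + 432 = 469.088219, which rounds to 469.0882.

469.0882


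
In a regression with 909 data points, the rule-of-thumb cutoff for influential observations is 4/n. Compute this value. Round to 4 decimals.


The threshold is 4/n.
4/909 = 0.0044.

0.0044


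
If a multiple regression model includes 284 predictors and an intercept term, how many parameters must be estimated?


Total coefficients = number of predictors + 1 (for the intercept).
= 284 + 1 = 285.

285


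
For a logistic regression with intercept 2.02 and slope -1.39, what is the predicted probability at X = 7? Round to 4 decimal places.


z = 2.02 + -1.39 * 7 = -7.7100.
Sigmoid: P = 1 / (1 + exp(7.7100)) = 0.0004.

0.0004


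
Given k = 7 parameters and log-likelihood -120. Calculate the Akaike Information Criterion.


AIC = 2*7 - 2*(-120).
= 14 + 240 = 254.

254


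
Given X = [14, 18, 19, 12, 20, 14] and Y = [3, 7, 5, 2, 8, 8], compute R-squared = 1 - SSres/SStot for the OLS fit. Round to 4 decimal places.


The fitted line is Y = -2.3028 + 0.4826*X.
SSres = 21.1924, SStot = 33.5000.
R^2 = 1 - SSres/SStot = 0.3674.

0.3674


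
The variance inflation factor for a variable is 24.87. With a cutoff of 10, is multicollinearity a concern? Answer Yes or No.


Compare VIF = 24.87 to the threshold of 10.
24.87 >= 10, so the answer is Yes.

Yes


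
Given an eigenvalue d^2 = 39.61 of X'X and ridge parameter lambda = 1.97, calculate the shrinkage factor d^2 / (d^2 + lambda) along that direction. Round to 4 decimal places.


Denominator = d^2 + lambda = 39.61 + 1.97 = 41.5800.
Shrinkage = 39.61 / 41.5800 = 0.9526.

0.9526


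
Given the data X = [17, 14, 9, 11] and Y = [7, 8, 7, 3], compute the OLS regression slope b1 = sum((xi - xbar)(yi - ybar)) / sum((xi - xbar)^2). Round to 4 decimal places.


Calculate xbar = 12.7500, ybar = 6.2500.
S_xx = 36.7500, S_xy = 8.2500.
Using b1 = S_xy / S_xx = 8.2500 / 36.7500, we get b1 = 0.2245.

0.2245


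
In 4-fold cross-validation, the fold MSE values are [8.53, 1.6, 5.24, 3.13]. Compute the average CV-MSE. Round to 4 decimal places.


Total MSE across folds = 18.5000.
CV-MSE = 18.5000/4 = 4.6250.

4.6250
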